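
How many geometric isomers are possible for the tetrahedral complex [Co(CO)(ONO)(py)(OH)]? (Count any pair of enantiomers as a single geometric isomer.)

All four vertices of a tetrahedron are equivalent and mutually adjacent, so cis/trans isomerism cannot arise.
Only one geometric arrangement is possible; it has no improper symmetry element, so it exists as a pair of enantiomers (2 stereoisomers).

1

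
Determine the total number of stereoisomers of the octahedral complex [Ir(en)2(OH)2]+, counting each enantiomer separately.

An octahedron has six vertices in three trans pairs; every non-trans pair is cis.
Each en is bidentate and must span two cis positions.
Systematic placement gives 2 geometric isomers: OH trans; OH cis (chiral).
One of these lacks any improper symmetry element and so occurs as an enantiomeric pair, giving 2 + 1 = 3 stereoisomers in total.

3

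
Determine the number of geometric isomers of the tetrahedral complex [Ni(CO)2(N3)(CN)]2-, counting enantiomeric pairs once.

All four vertices of a tetrahedron are equivalent and mutually adjacent, so cis/trans isomerism cannot arise.
Only one geometric arrangement is possible.

1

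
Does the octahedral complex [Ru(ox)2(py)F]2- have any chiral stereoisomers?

yes

The six octahedral sites form three mutually perpendicular trans pairs.
Each ox is bidentate and must span two cis positions.
There are 2 geometric isomers: py and F mutually cis (chiral); py and F mutually trans.
One of these lacks any improper symmetry element and so occurs as an enantiomeric pair, giving 2 + 1 = 3 stereoisomers in total.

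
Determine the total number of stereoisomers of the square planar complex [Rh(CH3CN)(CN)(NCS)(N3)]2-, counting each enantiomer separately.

A square has two trans pairs of vertices; adjacent vertices are cis.
Systematic placement gives 3 geometric isomers: (CH3CN/N3 trans, CN/NCS trans); (CH3CN/NCS trans, CN/N3 trans); (CH3CN/CN trans, N3/NCS trans).
Each arrangement has an internal mirror plane or centre of symmetry, so none is chiral.

3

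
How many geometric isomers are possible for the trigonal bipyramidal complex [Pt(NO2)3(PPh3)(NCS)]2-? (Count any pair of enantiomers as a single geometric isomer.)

4

A trigonal bipyramid has two axial and three equatorial sites, which are chemically inequivalent.
The distinct arrangements are (4 in all): PPh3 equatorial, NCS axial; PPh3 axial, NCS axial; PPh3 equatorial, NCS equatorial; PPh3 axial, NCS equatorial.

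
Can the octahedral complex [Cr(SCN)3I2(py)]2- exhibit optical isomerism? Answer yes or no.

no

Systematic placement gives 3 geometric isomers: SCN mer, I trans; SCN fac, I cis; SCN mer, I cis.
Each arrangement has an internal mirror plane or centre of symmetry, so none is chiral.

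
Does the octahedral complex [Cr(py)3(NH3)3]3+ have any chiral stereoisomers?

There are 2 geometric isomers: py mer; py fac.
Each arrangement has an internal mirror plane or centre of symmetry, so none is chiral.

no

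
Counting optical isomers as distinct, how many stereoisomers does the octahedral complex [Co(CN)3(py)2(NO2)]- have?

3

In an octahedral complex each vertex has one trans partner and four cis neighbours.
Systematic placement gives 3 geometric isomers: CN mer, py trans; CN mer, py cis; CN fac, py cis.
Each arrangement has an internal mirror plane or centre of symmetry, so none is chiral.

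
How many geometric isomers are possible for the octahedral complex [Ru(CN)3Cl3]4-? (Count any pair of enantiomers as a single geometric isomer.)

The six octahedral sites form three mutually perpendicular trans pairs.
There are 2 geometric isomers: CN mer; CN fac.

2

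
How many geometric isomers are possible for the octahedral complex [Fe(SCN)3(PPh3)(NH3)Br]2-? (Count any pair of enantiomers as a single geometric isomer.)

4

The six octahedral sites form three mutually perpendicular trans pairs.
There are 4 geometric isomers: SCN mer (3 arrangements); SCN fac (chiral).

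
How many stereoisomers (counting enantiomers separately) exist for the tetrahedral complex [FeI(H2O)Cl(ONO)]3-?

2

All four vertices of a tetrahedron are equivalent and mutually adjacent, so cis/trans isomerism cannot arise.
Only one geometric arrangement is possible; it has no improper symmetry element, so it exists as a pair of enantiomers (2 stereoisomers).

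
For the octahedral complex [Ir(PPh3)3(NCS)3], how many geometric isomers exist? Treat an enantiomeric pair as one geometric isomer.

The six octahedral sites form three mutually perpendicular trans pairs.
There are 2 geometric isomers: PPh3 mer; PPh3 fac.

2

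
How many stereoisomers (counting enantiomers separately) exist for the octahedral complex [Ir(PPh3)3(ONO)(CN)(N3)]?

In an octahedral complex each vertex has one trans partner and four cis neighbours.
The distinct arrangements are (4 in all): PPh3 mer (3 arrangements); PPh3 fac (chiral).
One of these lacks any improper symmetry element and so occurs as an enantiomeric pair, giving 4 + 1 = 5 stereoisomers in total.

5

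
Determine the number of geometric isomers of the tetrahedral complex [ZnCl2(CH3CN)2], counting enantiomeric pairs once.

1

All four vertices of a tetrahedron are equivalent and mutually adjacent, so cis/trans isomerism cannot arise.
Only one geometric arrangement is possible.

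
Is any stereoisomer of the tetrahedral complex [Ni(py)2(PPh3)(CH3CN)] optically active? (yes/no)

no

Only one geometric arrangement is possible.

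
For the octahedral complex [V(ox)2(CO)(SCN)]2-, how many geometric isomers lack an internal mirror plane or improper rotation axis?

1

Each ox is bidentate and must span two cis positions.
There are 2 geometric isomers: CO and SCN mutually trans; CO and SCN mutually cis (chiral).
One of these lacks any improper symmetry element and so occurs as an enantiomeric pair, giving 2 + 1 = 3 stereoisomers in total.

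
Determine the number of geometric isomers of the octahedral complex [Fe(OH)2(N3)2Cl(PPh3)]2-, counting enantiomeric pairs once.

The six octahedral sites form three mutually perpendicular trans pairs.
Working through the distinct placements yields 6 geometric isomers: OH cis, N3 cis (3 arrangements, 2 chiral); OH trans, N3 cis; OH cis, N3 trans; OH trans, N3 trans.

6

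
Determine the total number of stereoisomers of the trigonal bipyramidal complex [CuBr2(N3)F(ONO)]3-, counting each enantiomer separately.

10

In a trigonal bipyramid the two axial positions differ from the three equatorial ones.
Exhaustive case analysis gives 7 geometric isomers.
Of these, 3 lack any improper symmetry element and so occur as enantiomeric pairs, giving 7 + 3 = 10 stereoisomers in total.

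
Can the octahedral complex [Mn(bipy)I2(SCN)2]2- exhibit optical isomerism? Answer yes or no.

yes

An octahedron has six vertices in three trans pairs; every non-trans pair is cis.
Each bipy is bidentate and must span two cis positions.
The distinct arrangements are (3 in all): I trans, SCN cis; I cis, SCN cis (chiral); I cis, SCN trans.
One of these lacks any improper symmetry element and so occurs as an enantiomeric pair, giving 3 + 1 = 4 stereoisomers in total.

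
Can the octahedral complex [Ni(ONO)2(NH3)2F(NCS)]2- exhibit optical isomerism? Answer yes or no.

yes

The six octahedral sites form three mutually perpendicular trans pairs.
The distinct arrangements are (6 in all): ONO trans, NH3 trans; ONO cis, NH3 cis (3 arrangements, 2 chiral); ONO trans, NH3 cis; ONO cis, NH3 trans.
Of these, 2 lack any improper symmetry element and so occur as enantiomeric pairs, giving 6 + 2 = 8 stereoisomers in total.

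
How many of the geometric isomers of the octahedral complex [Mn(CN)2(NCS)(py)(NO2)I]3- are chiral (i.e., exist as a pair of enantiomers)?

Placing the ligands in turn and identifying arrangements related by rotation or reflection leaves 9 distinct geometric isomers.
Of these, 6 lack any improper symmetry element and so occur as enantiomeric pairs, giving 9 + 6 = 15 stereoisomers in total.

6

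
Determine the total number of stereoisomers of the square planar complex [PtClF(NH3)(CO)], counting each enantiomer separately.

There are 3 geometric isomers: (CO/F trans, Cl/NH3 trans); (CO/NH3 trans, Cl/F trans); (CO/Cl trans, F/NH3 trans).
Each arrangement has an internal mirror plane or centre of symmetry, so none is chiral.

3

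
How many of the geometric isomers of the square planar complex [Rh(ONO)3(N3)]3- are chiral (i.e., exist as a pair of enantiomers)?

0

In a square planar complex each vertex has one trans partner and two cis neighbours.
Only one geometric arrangement is possible.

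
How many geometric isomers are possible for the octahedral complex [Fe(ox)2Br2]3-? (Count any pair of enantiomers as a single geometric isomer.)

In an octahedral complex each vertex has one trans partner and four cis neighbours.
Each ox is bidentate and must span two cis positions.
Working through the distinct placements yields 2 geometric isomers: Br trans; Br cis (chiral).

2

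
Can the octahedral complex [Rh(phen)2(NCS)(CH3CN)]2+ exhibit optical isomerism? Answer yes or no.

yes

In an octahedral complex each vertex has one trans partner and four cis neighbours.
Each phen is bidentate and must span two cis positions.
Working through the distinct placements yields 2 geometric isomers: NCS and CH3CN mutually trans; NCS and CH3CN mutually cis (chiral).
One of these lacks any improper symmetry element and so occurs as an enantiomeric pair, giving 2 + 1 = 3 stereoisomers in total.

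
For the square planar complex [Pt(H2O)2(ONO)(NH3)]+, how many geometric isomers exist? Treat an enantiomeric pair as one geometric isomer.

A square has two trans pairs of vertices; adjacent vertices are cis.
There are 2 geometric isomers: H2O cis; H2O trans.

2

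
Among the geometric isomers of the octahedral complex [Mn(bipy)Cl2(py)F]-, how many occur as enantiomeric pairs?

In an octahedral complex each vertex has one trans partner and four cis neighbours.
Each bipy is bidentate and must span two cis positions.
There are 4 geometric isomers: Cl trans; Cl cis (3 arrangements, 2 chiral).
Of these, 2 lack any improper symmetry element and so occur as enantiomeric pairs, giving 4 + 2 = 6 stereoisomers in total.

2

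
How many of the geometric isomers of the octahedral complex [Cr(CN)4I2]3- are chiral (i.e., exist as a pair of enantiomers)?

The six octahedral sites form three mutually perpendicular trans pairs.
Working through the distinct placements yields 2 geometric isomers: I trans; I cis.
Each arrangement has an internal mirror plane or centre of symmetry, so none is chiral.

0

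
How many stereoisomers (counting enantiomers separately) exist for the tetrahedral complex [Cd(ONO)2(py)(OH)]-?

1

All four vertices of a tetrahedron are equivalent and mutually adjacent, so cis/trans isomerism cannot arise.
Only one geometric arrangement is possible.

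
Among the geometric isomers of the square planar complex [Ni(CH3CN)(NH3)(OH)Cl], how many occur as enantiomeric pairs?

0

A square has two trans pairs of vertices; adjacent vertices are cis.
There are 3 geometric isomers: (CH3CN/NH3 trans, Cl/OH trans); (CH3CN/OH trans, Cl/NH3 trans); (CH3CN/Cl trans, NH3/OH trans).
Each arrangement has an internal mirror plane or centre of symmetry, so none is chiral.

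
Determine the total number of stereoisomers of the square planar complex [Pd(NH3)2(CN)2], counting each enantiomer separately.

2

In a square planar complex each vertex has one trans partner and two cis neighbours.
There are 2 geometric isomers: NH3 cis; NH3 trans.
Each arrangement has an internal mirror plane or centre of symmetry, so none is chiral.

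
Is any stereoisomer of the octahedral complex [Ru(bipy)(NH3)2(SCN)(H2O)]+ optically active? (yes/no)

yes

In an octahedral complex each vertex has one trans partner and four cis neighbours.
Each bipy is bidentate and must span two cis positions.
The distinct arrangements are (4 in all): NH3 cis (3 arrangements, 2 chiral); NH3 trans.
Of these, 2 lack any improper symmetry element and so occur as enantiomeric pairs, giving 4 + 2 = 6 stereoisomers in total.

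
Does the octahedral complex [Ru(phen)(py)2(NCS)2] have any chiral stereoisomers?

An octahedron has six vertices in three trans pairs; every non-trans pair is cis.
Each phen is bidentate and must span two cis positions.
Working through the distinct placements yields 3 geometric isomers: py cis, NCS trans; py trans, NCS cis; py cis, NCS cis (chiral).
One of these lacks any improper symmetry element and so occurs as an enantiomeric pair, giving 3 + 1 = 4 stereoisomers in total.

yes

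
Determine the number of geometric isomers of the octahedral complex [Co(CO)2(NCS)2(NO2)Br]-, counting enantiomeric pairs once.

6

Working through the distinct placements yields 6 geometric isomers: CO cis, NCS cis (3 arrangements, 2 chiral); CO cis, NCS trans; CO trans, NCS cis; CO trans, NCS trans.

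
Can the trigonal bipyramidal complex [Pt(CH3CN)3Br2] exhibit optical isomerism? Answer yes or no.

no

In a trigonal bipyramid the two axial positions differ from the three equatorial ones.
The distinct arrangements are (3 in all): Br both axial; Br one axial, one equatorial; Br both equatorial.
Each arrangement has an internal mirror plane or centre of symmetry, so none is chiral.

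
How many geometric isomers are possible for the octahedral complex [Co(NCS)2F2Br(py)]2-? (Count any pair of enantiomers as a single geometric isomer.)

There are 6 geometric isomers: NCS cis, F cis (3 arrangements, 2 chiral); NCS trans, F cis; NCS cis, F trans; NCS trans, F trans.

6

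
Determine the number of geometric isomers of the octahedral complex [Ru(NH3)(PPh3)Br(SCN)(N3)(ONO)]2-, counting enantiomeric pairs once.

Placing the ligands in turn and identifying arrangements related by rotation or reflection leaves 15 distinct geometric isomers.

15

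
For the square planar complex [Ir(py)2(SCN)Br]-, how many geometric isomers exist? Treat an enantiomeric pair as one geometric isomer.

2

In a square planar complex each vertex has one trans partner and two cis neighbours.
Systematic placement gives 2 geometric isomers: py cis; py trans.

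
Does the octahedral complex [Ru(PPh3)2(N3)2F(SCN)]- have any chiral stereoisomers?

In an octahedral complex each vertex has one trans partner and four cis neighbours.
The distinct arrangements are (6 in all): PPh3 cis, N3 cis (3 arrangements, 2 chiral); PPh3 trans, N3 cis; PPh3 cis, N3 trans; PPh3 trans, N3 trans.
Of these, 2 lack any improper symmetry element and so occur as enantiomeric pairs, giving 6 + 2 = 8 stereoisomers in total.

yes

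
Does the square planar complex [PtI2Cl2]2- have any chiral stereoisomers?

no

A square has two trans pairs of vertices; adjacent vertices are cis.
Working through the distinct placements yields 2 geometric isomers: I cis; I trans.
Each arrangement has an internal mirror plane or centre of symmetry, so none is chiral.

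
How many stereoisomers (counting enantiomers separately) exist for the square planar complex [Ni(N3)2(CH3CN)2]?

2

Systematic placement gives 2 geometric isomers: N3 cis; N3 trans.
Each arrangement has an internal mirror plane or centre of symmetry, so none is chiral.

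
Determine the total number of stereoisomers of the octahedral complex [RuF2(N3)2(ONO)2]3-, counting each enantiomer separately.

The six octahedral sites form three mutually perpendicular trans pairs.
Systematic placement gives 5 geometric isomers: F trans, N3 trans, ONO trans; F trans, N3 cis, ONO cis; F cis, N3 cis, ONO trans; F cis, N3 cis, ONO cis (chiral); F cis, N3 trans, ONO cis.
One of these lacks any improper symmetry element and so occurs as an enantiomeric pair, giving 5 + 1 = 6 stereoisomers in total.

6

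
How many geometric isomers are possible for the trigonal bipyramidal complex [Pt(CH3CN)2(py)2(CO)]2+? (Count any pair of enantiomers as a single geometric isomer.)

5

In a trigonal bipyramid the two axial positions differ from the three equatorial ones.
Systematic enumeration (placing each ligand type in turn and discarding arrangements equivalent by rotation or reflection) gives 5 geometric isomers.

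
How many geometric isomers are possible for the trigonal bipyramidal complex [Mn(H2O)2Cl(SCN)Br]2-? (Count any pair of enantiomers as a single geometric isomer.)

Placing the ligands in turn and identifying arrangements related by rotation or reflection leaves 7 distinct geometric isomers.

7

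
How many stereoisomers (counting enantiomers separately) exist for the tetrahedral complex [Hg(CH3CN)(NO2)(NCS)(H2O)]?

2

All four vertices of a tetrahedron are equivalent and mutually adjacent, so cis/trans isomerism cannot arise.
Only one geometric arrangement is possible; it has no improper symmetry element, so it exists as a pair of enantiomers (2 stereoisomers).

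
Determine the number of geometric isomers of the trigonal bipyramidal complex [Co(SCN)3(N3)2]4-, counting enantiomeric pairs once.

3

A trigonal bipyramid has two axial and three equatorial sites, which are chemically inequivalent.
Working through the distinct placements yields 3 geometric isomers: N3 both axial; N3 one axial, one equatorial; N3 both equatorial.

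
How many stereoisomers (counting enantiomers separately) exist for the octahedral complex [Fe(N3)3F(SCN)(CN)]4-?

5

An octahedron has six vertices in three trans pairs; every non-trans pair is cis.
There are 4 geometric isomers: N3 mer (3 arrangements); N3 fac (chiral).
One of these lacks any improper symmetry element and so occurs as an enantiomeric pair, giving 4 + 1 = 5 stereoisomers in total.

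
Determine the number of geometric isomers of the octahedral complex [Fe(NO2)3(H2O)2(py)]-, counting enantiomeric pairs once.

An octahedron has six vertices in three trans pairs; every non-trans pair is cis.
Systematic placement gives 3 geometric isomers: NO2 mer, H2O trans; NO2 fac, H2O cis; NO2 mer, H2O cis.

3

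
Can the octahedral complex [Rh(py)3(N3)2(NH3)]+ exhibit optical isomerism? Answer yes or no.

In an octahedral complex each vertex has one trans partner and four cis neighbours.
The distinct arrangements are (3 in all): py mer, N3 trans; py mer, N3 cis; py fac, N3 cis.
Each arrangement has an internal mirror plane or centre of symmetry, so none is chiral.

no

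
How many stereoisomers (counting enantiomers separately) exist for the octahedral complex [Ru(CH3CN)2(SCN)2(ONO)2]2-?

6

In an octahedral complex each vertex has one trans partner and four cis neighbours.
The distinct arrangements are (5 in all): CH3CN trans, SCN trans, ONO trans; CH3CN trans, SCN cis, ONO cis; CH3CN cis, SCN trans, ONO cis; CH3CN cis, SCN cis, ONO cis (chiral); CH3CN cis, SCN cis, ONO trans.
One of these lacks any improper symmetry element and so occurs as an enantiomeric pair, giving 5 + 1 = 6 stereoisomers in total.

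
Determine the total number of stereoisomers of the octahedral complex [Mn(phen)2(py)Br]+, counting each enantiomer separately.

3

In an octahedral complex each vertex has one trans partner and four cis neighbours.
Each phen is bidentate and must span two cis positions.
There are 2 geometric isomers: py and Br mutually cis (chiral); py and Br mutually trans.
One of these lacks any improper symmetry element and so occurs as an enantiomeric pair, giving 2 + 1 = 3 stereoisomers in total.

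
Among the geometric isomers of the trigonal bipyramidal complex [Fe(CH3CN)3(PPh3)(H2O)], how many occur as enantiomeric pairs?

0

In a trigonal bipyramid the two axial positions differ from the three equatorial ones.
There are 4 geometric isomers: PPh3 equatorial, H2O equatorial; PPh3 equatorial, H2O axial; PPh3 axial, H2O equatorial; PPh3 axial, H2O axial.
Each arrangement has an internal mirror plane or centre of symmetry, so none is chiral.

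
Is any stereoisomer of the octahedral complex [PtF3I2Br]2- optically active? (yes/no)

no

The six octahedral sites form three mutually perpendicular trans pairs.
The distinct arrangements are (3 in all): F mer, I trans; F fac, I cis; F mer, I cis.
Each arrangement has an internal mirror plane or centre of symmetry, so none is chiral.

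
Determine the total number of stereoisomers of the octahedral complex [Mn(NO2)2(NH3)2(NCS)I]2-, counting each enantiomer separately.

Systematic placement gives 6 geometric isomers: NO2 trans, NH3 trans; NO2 cis, NH3 cis (3 arrangements, 2 chiral); NO2 trans, NH3 cis; NO2 cis, NH3 trans.
Of these, 2 lack any improper symmetry element and so occur as enantiomeric pairs, giving 6 + 2 = 8 stereoisomers in total.

8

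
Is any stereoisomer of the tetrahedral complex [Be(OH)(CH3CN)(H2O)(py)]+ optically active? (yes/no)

Only one geometric arrangement is possible; it has no improper symmetry element, so it exists as a pair of enantiomers (2 stereoisomers).

yes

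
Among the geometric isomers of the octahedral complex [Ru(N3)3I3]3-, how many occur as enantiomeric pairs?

0

An octahedron has six vertices in three trans pairs; every non-trans pair is cis.
The distinct arrangements are (2 in all): N3 mer; N3 fac.
Each arrangement has an internal mirror plane or centre of symmetry, so none is chiral.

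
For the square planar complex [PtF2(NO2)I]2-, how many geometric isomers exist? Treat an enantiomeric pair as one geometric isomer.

A square has two trans pairs of vertices; adjacent vertices are cis.
The distinct arrangements are (2 in all): F cis; F trans.

2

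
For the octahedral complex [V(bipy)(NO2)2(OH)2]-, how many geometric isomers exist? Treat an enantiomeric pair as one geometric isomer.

In an octahedral complex each vertex has one trans partner and four cis neighbours.
Each bipy is bidentate and must span two cis positions.
The distinct arrangements are (3 in all): NO2 trans, OH cis; NO2 cis, OH cis (chiral); NO2 cis, OH trans.

3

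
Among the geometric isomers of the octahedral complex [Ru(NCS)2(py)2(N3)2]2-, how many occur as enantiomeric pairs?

The six octahedral sites form three mutually perpendicular trans pairs.
Systematic placement gives 5 geometric isomers: NCS trans, py trans, N3 trans; NCS cis, py cis, N3 trans; NCS cis, py trans, N3 cis; NCS cis, py cis, N3 cis (chiral); NCS trans, py cis, N3 cis.
One of these lacks any improper symmetry element and so occurs as an enantiomeric pair, giving 5 + 1 = 6 stereoisomers in total.

1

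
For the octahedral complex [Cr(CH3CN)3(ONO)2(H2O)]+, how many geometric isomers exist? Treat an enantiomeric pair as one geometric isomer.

3

The six octahedral sites form three mutually perpendicular trans pairs.
Working through the distinct placements yields 3 geometric isomers: CH3CN mer, ONO trans; CH3CN mer, ONO cis; CH3CN fac, ONO cis.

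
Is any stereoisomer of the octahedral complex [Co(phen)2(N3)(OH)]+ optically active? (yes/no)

In an octahedral complex each vertex has one trans partner and four cis neighbours.
Each phen is bidentate and must span two cis positions.
Systematic placement gives 2 geometric isomers: N3 and OH mutually trans; N3 and OH mutually cis (chiral).
One of these lacks any improper symmetry element and so occurs as an enantiomeric pair, giving 2 + 1 = 3 stereoisomers in total.

yes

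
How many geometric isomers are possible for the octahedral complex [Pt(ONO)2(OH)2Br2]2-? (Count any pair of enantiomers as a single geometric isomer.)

In an octahedral complex each vertex has one trans partner and four cis neighbours.
There are 5 geometric isomers: ONO trans, OH trans, Br trans; ONO cis, OH cis, Br trans; ONO trans, OH cis, Br cis; ONO cis, OH cis, Br cis (chiral); ONO cis, OH trans, Br cis.

5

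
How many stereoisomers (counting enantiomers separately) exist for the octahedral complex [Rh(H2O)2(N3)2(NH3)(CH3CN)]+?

In an octahedral complex each vertex has one trans partner and four cis neighbours.
Systematic placement gives 6 geometric isomers: H2O cis, N3 cis (3 arrangements, 2 chiral); H2O cis, N3 trans; H2O trans, N3 cis; H2O trans, N3 trans.
Of these, 2 lack any improper symmetry element and so occur as enantiomeric pairs, giving 6 + 2 = 8 stereoisomers in total.

8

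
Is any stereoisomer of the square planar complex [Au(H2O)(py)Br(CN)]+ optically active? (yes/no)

no

A square has two trans pairs of vertices; adjacent vertices are cis.
Systematic placement gives 3 geometric isomers: (Br/H2O trans, CN/py trans); (Br/py trans, CN/H2O trans); (Br/CN trans, H2O/py trans).
Each arrangement has an internal mirror plane or centre of symmetry, so none is chiral.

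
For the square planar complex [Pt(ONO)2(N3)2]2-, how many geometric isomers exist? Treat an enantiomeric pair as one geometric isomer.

A square has two trans pairs of vertices; adjacent vertices are cis.
Working through the distinct placements yields 2 geometric isomers: ONO cis; ONO trans.

2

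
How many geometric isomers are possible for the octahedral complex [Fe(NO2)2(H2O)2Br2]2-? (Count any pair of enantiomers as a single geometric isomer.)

Systematic placement gives 5 geometric isomers: NO2 trans, H2O trans, Br trans; NO2 cis, H2O cis, Br trans; NO2 trans, H2O cis, Br cis; NO2 cis, H2O cis, Br cis (chiral); NO2 cis, H2O trans, Br cis.

5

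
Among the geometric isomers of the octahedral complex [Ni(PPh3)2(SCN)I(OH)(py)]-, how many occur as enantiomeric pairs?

6

Exhaustive case analysis gives 9 geometric isomers.
Of these, 6 lack any improper symmetry element and so occur as enantiomeric pairs, giving 9 + 6 = 15 stereoisomers in total.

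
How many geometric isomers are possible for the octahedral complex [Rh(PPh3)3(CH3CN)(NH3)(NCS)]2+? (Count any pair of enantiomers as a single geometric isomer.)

An octahedron has six vertices in three trans pairs; every non-trans pair is cis.
Systematic placement gives 4 geometric isomers: PPh3 mer (3 arrangements); PPh3 fac (chiral).

4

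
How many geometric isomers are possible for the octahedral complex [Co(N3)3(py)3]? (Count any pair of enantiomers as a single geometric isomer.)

In an octahedral complex each vertex has one trans partner and four cis neighbours.
There are 2 geometric isomers: N3 mer; N3 fac.

2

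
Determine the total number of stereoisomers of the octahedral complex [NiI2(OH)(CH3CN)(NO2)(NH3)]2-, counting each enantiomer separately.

15

In an octahedral complex each vertex has one trans partner and four cis neighbours.
Systematic enumeration (placing each ligand type in turn and discarding arrangements equivalent by rotation or reflection) gives 9 geometric isomers.
Of these, 6 lack any improper symmetry element and so occur as enantiomeric pairs, giving 9 + 6 = 15 stereoisomers in total.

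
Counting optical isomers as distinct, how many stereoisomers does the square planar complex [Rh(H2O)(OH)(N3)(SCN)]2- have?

A square has two trans pairs of vertices; adjacent vertices are cis.
There are 3 geometric isomers: (H2O/OH trans, N3/SCN trans); (H2O/SCN trans, N3/OH trans); (H2O/N3 trans, OH/SCN trans).
Each arrangement has an internal mirror plane or centre of symmetry, so none is chiral.

3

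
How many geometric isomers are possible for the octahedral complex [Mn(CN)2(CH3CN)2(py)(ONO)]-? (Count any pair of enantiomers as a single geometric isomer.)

6

In an octahedral complex each vertex has one trans partner and four cis neighbours.
The distinct arrangements are (6 in all): CN trans, CH3CN trans; CN cis, CH3CN trans; CN cis, CH3CN cis (3 arrangements, 2 chiral); CN trans, CH3CN cis.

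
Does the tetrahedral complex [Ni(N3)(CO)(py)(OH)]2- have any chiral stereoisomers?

yes

Only one geometric arrangement is possible; it has no improper symmetry element, so it exists as a pair of enantiomers (2 stereoisomers).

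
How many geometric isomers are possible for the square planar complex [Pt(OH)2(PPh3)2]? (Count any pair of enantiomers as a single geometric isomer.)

2

Working through the distinct placements yields 2 geometric isomers: OH cis; OH trans.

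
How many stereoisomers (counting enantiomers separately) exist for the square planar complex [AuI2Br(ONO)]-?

In a square planar complex each vertex has one trans partner and two cis neighbours.
The distinct arrangements are (2 in all): I cis; I trans.
Each arrangement has an internal mirror plane or centre of symmetry, so none is chiral.

2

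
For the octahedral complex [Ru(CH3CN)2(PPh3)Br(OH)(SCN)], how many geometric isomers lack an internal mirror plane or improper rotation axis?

Placing the ligands in turn and identifying arrangements related by rotation or reflection leaves 9 distinct geometric isomers.
Of these, 6 lack any improper symmetry element and so occur as enantiomeric pairs, giving 9 + 6 = 15 stereoisomers in total.

6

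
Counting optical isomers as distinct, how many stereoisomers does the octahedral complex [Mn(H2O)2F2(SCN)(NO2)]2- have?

8

An octahedron has six vertices in three trans pairs; every non-trans pair is cis.
The distinct arrangements are (6 in all): H2O trans, F trans; H2O cis, F trans; H2O cis, F cis (3 arrangements, 2 chiral); H2O trans, F cis.
Of these, 2 lack any improper symmetry element and so occur as enantiomeric pairs, giving 6 + 2 = 8 stereoisomers in total.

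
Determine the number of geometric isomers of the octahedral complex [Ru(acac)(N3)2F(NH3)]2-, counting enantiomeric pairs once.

4

An octahedron has six vertices in three trans pairs; every non-trans pair is cis.
Each acac is bidentate and must span two cis positions.
Working through the distinct placements yields 4 geometric isomers: N3 cis (3 arrangements, 2 chiral); N3 trans.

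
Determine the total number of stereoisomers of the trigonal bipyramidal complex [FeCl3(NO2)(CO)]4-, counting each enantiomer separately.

4

A trigonal bipyramid has two axial and three equatorial sites, which are chemically inequivalent.
Systematic placement gives 4 geometric isomers: NO2 equatorial, CO axial; NO2 axial, CO axial; NO2 equatorial, CO equatorial; NO2 axial, CO equatorial.
Each arrangement has an internal mirror plane or centre of symmetry, so none is chiral.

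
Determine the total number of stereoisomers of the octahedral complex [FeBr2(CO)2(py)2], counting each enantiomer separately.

6

An octahedron has six vertices in three trans pairs; every non-trans pair is cis.
Systematic placement gives 5 geometric isomers: Br trans, CO trans, py trans; Br trans, CO cis, py cis; Br cis, CO cis, py trans; Br cis, CO cis, py cis (chiral); Br cis, CO trans, py cis.
One of these lacks any improper symmetry element and so occurs as an enantiomeric pair, giving 5 + 1 = 6 stereoisomers in total.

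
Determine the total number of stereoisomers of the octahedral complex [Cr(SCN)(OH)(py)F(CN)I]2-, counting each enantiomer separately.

Exhaustive case analysis gives 15 geometric isomers.
Of these, 15 lack any improper symmetry element and so occur as enantiomeric pairs, giving 15 + 15 = 30 stereoisomers in total.

30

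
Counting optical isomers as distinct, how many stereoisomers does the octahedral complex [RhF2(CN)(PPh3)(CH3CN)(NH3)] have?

15

An octahedron has six vertices in three trans pairs; every non-trans pair is cis.
Systematic enumeration (placing each ligand type in turn and discarding arrangements equivalent by rotation or reflection) gives 9 geometric isomers.
Of these, 6 lack any improper symmetry element and so occur as enantiomeric pairs, giving 9 + 6 = 15 stereoisomers in total.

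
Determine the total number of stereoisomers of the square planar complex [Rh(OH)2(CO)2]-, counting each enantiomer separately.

2

A square has two trans pairs of vertices; adjacent vertices are cis.
Working through the distinct placements yields 2 geometric isomers: OH cis; OH trans.
Each arrangement has an internal mirror plane or centre of symmetry, so none is chiral.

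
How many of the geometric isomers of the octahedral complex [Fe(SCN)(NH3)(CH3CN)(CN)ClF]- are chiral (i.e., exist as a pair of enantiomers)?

15

In an octahedral complex each vertex has one trans partner and four cis neighbours.
Placing the ligands in turn and identifying arrangements related by rotation or reflection leaves 15 distinct geometric isomers.
Of these, 15 lack any improper symmetry element and so occur as enantiomeric pairs, giving 15 + 15 = 30 stereoisomers in total.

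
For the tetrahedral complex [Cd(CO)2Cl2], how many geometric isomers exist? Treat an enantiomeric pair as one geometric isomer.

Only one geometric arrangement is possible.

1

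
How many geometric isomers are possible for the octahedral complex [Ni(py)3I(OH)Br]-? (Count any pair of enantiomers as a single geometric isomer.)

4

An octahedron has six vertices in three trans pairs; every non-trans pair is cis.
There are 4 geometric isomers: py mer (3 arrangements); py fac (chiral).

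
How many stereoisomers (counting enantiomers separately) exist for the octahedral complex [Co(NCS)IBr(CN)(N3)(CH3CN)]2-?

30

Exhaustive case analysis gives 15 geometric isomers.
Of these, 15 lack any improper symmetry element and so occur as enantiomeric pairs, giving 15 + 15 = 30 stereoisomers in total.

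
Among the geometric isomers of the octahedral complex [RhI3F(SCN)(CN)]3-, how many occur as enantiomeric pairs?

In an octahedral complex each vertex has one trans partner and four cis neighbours.
There are 4 geometric isomers: I mer (3 arrangements); I fac (chiral).
One of these lacks any improper symmetry element and so occurs as an enantiomeric pair, giving 4 + 1 = 5 stereoisomers in total.

1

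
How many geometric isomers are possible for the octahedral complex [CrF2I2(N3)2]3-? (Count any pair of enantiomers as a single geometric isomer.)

5

Working through the distinct placements yields 5 geometric isomers: F trans, I trans, N3 trans; F trans, I cis, N3 cis; F cis, I cis, N3 trans; F cis, I cis, N3 cis (chiral); F cis, I trans, N3 cis.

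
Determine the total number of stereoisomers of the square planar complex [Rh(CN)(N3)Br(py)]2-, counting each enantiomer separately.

A square has two trans pairs of vertices; adjacent vertices are cis.
Working through the distinct placements yields 3 geometric isomers: (Br/N3 trans, CN/py trans); (Br/py trans, CN/N3 trans); (Br/CN trans, N3/py trans).
Each arrangement has an internal mirror plane or centre of symmetry, so none is chiral.

3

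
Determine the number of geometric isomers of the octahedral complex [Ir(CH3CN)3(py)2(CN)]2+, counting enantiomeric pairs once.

The six octahedral sites form three mutually perpendicular trans pairs.
There are 3 geometric isomers: CH3CN mer, py trans; CH3CN mer, py cis; CH3CN fac, py cis.

3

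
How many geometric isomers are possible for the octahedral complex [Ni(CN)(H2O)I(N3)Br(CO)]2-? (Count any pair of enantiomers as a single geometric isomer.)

15

An octahedron has six vertices in three trans pairs; every non-trans pair is cis.
Exhaustive case analysis gives 15 geometric isomers.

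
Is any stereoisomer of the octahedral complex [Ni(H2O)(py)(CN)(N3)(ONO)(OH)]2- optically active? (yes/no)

yes

In an octahedral complex each vertex has one trans partner and four cis neighbours.
Systematic enumeration (placing each ligand type in turn and discarding arrangements equivalent by rotation or reflection) gives 15 geometric isomers.
Of these, 15 lack any improper symmetry element and so occur as enantiomeric pairs, giving 15 + 15 = 30 stereoisomers in total.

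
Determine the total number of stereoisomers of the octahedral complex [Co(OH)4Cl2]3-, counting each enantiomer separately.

The distinct arrangements are (2 in all): Cl trans; Cl cis.
Each arrangement has an internal mirror plane or centre of symmetry, so none is chiral.

2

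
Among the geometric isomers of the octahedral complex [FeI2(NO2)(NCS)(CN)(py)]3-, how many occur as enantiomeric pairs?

The six octahedral sites form three mutually perpendicular trans pairs.
Placing the ligands in turn and identifying arrangements related by rotation or reflection leaves 9 distinct geometric isomers.
Of these, 6 lack any improper symmetry element and so occur as enantiomeric pairs, giving 9 + 6 = 15 stereoisomers in total.

6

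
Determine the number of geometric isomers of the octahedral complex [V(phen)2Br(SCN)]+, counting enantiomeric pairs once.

The six octahedral sites form three mutually perpendicular trans pairs.
Each phen is bidentate and must span two cis positions.
The distinct arrangements are (2 in all): Br and SCN mutually trans; Br and SCN mutually cis (chiral).

2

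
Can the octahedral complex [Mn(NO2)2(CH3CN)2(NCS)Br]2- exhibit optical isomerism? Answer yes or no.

An octahedron has six vertices in three trans pairs; every non-trans pair is cis.
Working through the distinct placements yields 6 geometric isomers: NO2 trans, CH3CN cis; NO2 cis, CH3CN cis (3 arrangements, 2 chiral); NO2 trans, CH3CN trans; NO2 cis, CH3CN trans.
Of these, 2 lack any improper symmetry element and so occur as enantiomeric pairs, giving 6 + 2 = 8 stereoisomers in total.

yes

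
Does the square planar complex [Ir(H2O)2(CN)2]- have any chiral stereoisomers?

A square has two trans pairs of vertices; adjacent vertices are cis.
There are 2 geometric isomers: H2O cis; H2O trans.
Each arrangement has an internal mirror plane or centre of symmetry, so none is chiral.

no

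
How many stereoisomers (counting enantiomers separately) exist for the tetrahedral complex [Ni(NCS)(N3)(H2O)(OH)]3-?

2

All four vertices of a tetrahedron are equivalent and mutually adjacent, so cis/trans isomerism cannot arise.
Only one geometric arrangement is possible; it has no improper symmetry element, so it exists as a pair of enantiomers (2 stereoisomers).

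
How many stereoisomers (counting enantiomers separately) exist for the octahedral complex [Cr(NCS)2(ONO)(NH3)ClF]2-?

15

Exhaustive case analysis gives 9 geometric isomers.
Of these, 6 lack any improper symmetry element and so occur as enantiomeric pairs, giving 9 + 6 = 15 stereoisomers in total.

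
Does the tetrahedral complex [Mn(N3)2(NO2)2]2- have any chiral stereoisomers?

no

In a tetrahedral complex all four positions are equivalent and every pair of ligands is adjacent — there is no cis/trans distinction.
Only one geometric arrangement is possible.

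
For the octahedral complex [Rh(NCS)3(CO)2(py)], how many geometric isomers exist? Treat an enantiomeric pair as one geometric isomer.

The six octahedral sites form three mutually perpendicular trans pairs.
Working through the distinct placements yields 3 geometric isomers: NCS mer, CO trans; NCS fac, CO cis; NCS mer, CO cis.

3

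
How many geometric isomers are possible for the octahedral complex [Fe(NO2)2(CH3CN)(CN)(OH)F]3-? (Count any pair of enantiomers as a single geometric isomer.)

9

In an octahedral complex each vertex has one trans partner and four cis neighbours.
Placing the ligands in turn and identifying arrangements related by rotation or reflection leaves 9 distinct geometric isomers.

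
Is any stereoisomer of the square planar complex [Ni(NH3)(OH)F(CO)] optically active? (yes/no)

A square has two trans pairs of vertices; adjacent vertices are cis.
Working through the distinct placements yields 3 geometric isomers: (CO/NH3 trans, F/OH trans); (CO/OH trans, F/NH3 trans); (CO/F trans, NH3/OH trans).
Each arrangement has an internal mirror plane or centre of symmetry, so none is chiral.

no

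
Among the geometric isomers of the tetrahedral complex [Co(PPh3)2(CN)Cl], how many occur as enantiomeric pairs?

All four vertices of a tetrahedron are equivalent and mutually adjacent, so cis/trans isomerism cannot arise.
Only one geometric arrangement is possible.

0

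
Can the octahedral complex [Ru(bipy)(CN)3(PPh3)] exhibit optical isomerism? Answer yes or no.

no

Each bipy is bidentate and must span two cis positions.
Working through the distinct placements yields 2 geometric isomers: CN mer; CN fac.
Each arrangement has an internal mirror plane or centre of symmetry, so none is chiral.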